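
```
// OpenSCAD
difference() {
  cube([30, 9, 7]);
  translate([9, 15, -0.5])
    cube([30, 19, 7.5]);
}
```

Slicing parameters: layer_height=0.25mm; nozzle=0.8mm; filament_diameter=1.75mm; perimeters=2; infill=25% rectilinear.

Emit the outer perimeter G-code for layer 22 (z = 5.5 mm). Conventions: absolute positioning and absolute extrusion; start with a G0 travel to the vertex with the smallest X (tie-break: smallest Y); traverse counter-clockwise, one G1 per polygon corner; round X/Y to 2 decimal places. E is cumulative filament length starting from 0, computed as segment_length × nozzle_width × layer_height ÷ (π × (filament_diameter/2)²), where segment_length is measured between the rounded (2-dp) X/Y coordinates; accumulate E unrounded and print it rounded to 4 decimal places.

At z = 5.5 mm: the cube (footprint 30×9) is included at this height; the 30×19 cube at (9, 15) contributes its full rectangle; Subtracting the remaining from the first: starting from the 30×9 cube, the 30×19 cube at (9, 15) misses the remaining region (no effect) — 1 connected region. The outline is a single polygon with 4 vertices. Extrusion per mm of travel: 0.8 × 0.25 / (π × 0.875²) = 0.083150. Accumulating E over each segment gives final E = 6.4857.

G0 X0.00 Y0.00 Z5.50
G1 X30.00 Y0.00 E2.4945
G1 X30.00 Y9.00 E3.2429
G1 X0.00 Y9.00 E5.7374
G1 X0.00 Y0.00 E6.4857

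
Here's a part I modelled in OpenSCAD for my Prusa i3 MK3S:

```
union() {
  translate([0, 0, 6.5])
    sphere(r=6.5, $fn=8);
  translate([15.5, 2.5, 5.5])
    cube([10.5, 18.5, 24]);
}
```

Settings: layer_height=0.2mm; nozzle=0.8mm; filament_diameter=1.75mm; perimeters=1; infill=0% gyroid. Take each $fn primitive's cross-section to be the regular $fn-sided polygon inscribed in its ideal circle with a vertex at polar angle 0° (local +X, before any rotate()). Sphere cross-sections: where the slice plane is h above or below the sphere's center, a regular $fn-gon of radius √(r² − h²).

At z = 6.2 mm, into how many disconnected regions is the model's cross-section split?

At z = 6.2 mm: the sphere: section is a regular 8-gon, circumradius = √(r²−h²) = √(6.5²−0.3²) = 6.493; the cube at (15.5, 2.5) (footprint 10.5×18.5) is included at this height; Merging all regions: the 2 present regions are separate (no shared area or edge), so areas and boundary lengths simply add and each stays a separate island — 2 connected regions. The result has 2 disconnected regions.

2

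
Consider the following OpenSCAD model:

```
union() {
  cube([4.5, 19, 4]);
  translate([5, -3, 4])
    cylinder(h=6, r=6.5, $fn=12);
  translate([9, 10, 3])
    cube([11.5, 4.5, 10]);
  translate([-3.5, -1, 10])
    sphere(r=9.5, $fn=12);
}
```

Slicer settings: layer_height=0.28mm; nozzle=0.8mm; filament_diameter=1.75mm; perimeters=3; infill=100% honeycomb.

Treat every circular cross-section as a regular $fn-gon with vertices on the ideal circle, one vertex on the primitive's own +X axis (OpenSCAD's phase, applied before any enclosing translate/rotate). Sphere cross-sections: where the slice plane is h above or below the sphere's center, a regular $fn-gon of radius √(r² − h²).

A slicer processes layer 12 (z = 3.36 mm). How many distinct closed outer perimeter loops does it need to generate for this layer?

At z = 3.36 mm: the 4.5×19 cube contributes its full rectangle; the cylinder at (5, -3) is absent (z outside [4, 10]); the cube at (9, 10) (footprint 11.5×4.5) is included at this height; the r=9.5 sphere at (-3.5, -1) slices to a regular 12-gon of circumradius 6.794 (√(r²−h²) with h=6.64 from center); Combining (union): the regions partially overlap (shared area 9.33 mm²), so overlapping operands fuse into one piece — 2 connected regions. The result has 2 disconnected regions.

2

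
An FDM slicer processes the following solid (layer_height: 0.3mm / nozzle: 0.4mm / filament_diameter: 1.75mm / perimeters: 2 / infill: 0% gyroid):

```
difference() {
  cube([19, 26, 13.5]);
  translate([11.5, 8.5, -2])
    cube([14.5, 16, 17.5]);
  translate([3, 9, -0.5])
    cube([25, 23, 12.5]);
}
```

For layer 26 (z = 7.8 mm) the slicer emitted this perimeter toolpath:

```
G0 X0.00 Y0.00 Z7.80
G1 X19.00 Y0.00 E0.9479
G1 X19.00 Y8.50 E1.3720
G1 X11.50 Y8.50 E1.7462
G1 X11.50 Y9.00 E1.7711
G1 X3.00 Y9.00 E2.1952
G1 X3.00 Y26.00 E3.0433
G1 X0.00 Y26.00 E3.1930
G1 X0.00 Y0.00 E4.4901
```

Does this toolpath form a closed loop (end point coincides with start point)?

yes

Start point (G0): (0.00, 0.00). End point (last G1): the path returns to the start — closed.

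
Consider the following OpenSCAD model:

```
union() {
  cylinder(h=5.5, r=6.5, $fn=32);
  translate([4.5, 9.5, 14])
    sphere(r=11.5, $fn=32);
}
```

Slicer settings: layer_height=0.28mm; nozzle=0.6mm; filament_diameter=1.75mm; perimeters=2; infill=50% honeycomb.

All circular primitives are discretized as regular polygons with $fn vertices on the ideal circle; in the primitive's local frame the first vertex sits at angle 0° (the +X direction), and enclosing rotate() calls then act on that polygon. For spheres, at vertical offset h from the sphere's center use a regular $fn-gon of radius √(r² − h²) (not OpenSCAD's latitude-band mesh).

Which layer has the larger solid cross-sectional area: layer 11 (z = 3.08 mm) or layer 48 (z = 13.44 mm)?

Layer 11 (z = 3.08): the r=6.5 cylinder contributes a regular 32-gon of circumradius 6.5 (area = (32/2)·6.500²·sin(360°/32) = 131.88 mm²); the r=11.5 sphere at (4.5, 9.5) slices to a regular 32-gon of circumradius 3.606 (√(r²−h²) with h=10.92 from center) (area = (32/2)·3.606²·sin(360°/32) = 40.59 mm²); Combining (union): the 2 present regions are separate (no shared area or edge), so areas and boundary lengths simply add and each stays a separate island — area = 172.47 mm². So its area = 172.47 mm². Layer 48 (z = 13.44): the cylinder does not reach this height (z outside [0, 5.5]); the sphere at (4.5, 9.5): section is a regular 32-gon, circumradius = √(r²−h²) = √(11.5²−0.56²) = 11.486 (area = (32/2)·11.486²·sin(360°/32) = 411.83 mm²); Merging all regions: only the r=11.5 sphere at (4.5, 9.5) is present, so the union is just that shape — area = 411.83 mm². So its area = 411.83 mm². Layer 48 is larger (411.83 vs 172.47 mm²).

layer 48 (z = 13.44 mm)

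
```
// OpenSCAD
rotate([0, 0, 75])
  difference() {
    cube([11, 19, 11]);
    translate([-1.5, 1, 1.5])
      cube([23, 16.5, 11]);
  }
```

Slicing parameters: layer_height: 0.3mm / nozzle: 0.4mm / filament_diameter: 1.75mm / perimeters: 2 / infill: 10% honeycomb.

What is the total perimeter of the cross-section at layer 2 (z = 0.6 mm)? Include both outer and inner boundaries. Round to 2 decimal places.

60.00 mm

At z = 0.6 mm: the cube is present — its section is the full 11×19 rectangle (perimeter 60.00 mm); the cube at (-1.5, 1) is not intersected at this z (z outside [1.5, 12.5]); Subtracting the remaining from the first: none of the subtracted shapes is present at this height, so the 11×19 cube is unchanged — boundary = 60.00 mm; (whole slice rotated 75° about Z — lengths, areas and connectivity unchanged). Overall, the cross-section is a single solid region. Total boundary length (outer) = 60.00 mm.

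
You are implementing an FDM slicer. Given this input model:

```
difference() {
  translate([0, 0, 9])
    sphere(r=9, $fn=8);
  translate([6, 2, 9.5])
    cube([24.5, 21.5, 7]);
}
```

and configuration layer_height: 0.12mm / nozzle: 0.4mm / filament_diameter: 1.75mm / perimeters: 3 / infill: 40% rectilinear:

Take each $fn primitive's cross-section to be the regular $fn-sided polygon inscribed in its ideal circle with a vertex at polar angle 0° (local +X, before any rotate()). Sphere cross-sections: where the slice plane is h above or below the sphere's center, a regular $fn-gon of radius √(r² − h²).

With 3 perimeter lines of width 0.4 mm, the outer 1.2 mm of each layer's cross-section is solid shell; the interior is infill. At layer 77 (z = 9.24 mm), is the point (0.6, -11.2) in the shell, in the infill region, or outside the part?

At z = 9.24 mm: the r=9 sphere slices to a regular 8-gon of circumradius 8.997 (√(r²−h²) with h=0.24 from center); the cube at (6, 2) does not reach this height (z outside [9.5, 16.5]); After the difference (first − rest): none of the subtracted shapes is present at this height, so the r=9 sphere is unchanged — 1 connected region. Overall, the cross-section is a single solid region. The nearest boundary edge runs (-6.36, -6.36)→(-0.00, -9.00); distance from the point to it = 2.28 mm. The point is not inside any of the regions above, so it lies outside the cross-section (2.28 mm from the nearest boundary).

outside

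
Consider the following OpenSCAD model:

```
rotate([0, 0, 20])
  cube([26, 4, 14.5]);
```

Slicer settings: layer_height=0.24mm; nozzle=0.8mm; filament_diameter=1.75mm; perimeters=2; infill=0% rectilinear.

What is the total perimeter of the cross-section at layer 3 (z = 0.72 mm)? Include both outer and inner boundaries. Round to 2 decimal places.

60.00 mm

At z = 0.72 mm: the cube is present — its section is the full 26×4 rectangle (perimeter 60.00 mm); (rotated 20° about Z; rotation is an isometry so areas/perimeters/island counts are preserved). Overall, the cross-section is a single solid region. Total boundary length (outer) = 60.00 mm.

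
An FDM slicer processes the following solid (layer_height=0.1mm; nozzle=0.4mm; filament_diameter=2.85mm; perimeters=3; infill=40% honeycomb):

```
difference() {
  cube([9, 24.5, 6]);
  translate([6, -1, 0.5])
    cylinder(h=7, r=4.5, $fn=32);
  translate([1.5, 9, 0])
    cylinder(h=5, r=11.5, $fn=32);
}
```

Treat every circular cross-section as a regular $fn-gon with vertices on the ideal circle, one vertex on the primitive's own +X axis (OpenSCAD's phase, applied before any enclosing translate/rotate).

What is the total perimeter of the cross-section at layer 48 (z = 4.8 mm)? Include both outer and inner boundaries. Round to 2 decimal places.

29.71 mm

At z = 4.8 mm: the cube (footprint 9×24.5) is included at this height (perimeter 67.00 mm); the r=4.5 cylinder at (6, -1) gives a regular 32-gon of circumradius 4.5 (constant along its height) (perimeter = 2·32·4.500·sin(180°/32) = 28.23 mm); the r=11.5 cylinder at (1.5, 9) gives a regular 32-gon of circumradius 11.5 (constant along its height) (perimeter = 2·32·11.500·sin(180°/32) = 72.14 mm); After the difference (first − rest): starting from the 9×24.5 cube, the r=4.5 cylinder at (6, -1) partially overlaps it — only the 20.72 mm² overlap (of its 63.21 mm²) is removed, clipping the outline; the r=11.5 cylinder at (1.5, 9) partially overlaps it — only the 156.78 mm² overlap (of its 412.81 mm²) is removed, clipping the outline — boundary = 29.71 mm. Overall, the cross-section is a single solid region. Total boundary length (outer) = 29.71 mm.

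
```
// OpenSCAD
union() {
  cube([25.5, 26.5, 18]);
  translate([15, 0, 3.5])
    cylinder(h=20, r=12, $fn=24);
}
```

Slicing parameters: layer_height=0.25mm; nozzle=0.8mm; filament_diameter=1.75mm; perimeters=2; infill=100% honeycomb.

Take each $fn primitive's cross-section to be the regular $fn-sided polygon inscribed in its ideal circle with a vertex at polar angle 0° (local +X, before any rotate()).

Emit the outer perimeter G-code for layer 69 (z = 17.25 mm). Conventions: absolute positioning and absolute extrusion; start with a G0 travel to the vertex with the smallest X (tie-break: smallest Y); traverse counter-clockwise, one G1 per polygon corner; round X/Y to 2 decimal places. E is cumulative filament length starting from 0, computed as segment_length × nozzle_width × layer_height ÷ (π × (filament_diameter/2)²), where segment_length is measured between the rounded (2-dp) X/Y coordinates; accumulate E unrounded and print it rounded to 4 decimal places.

G0 X0.00 Y0.00 Z17.25
G1 X3.00 Y0.00 E0.2495
G1 X3.41 Y-3.11 E0.5103
G1 X4.61 Y-6.00 E0.7705
G1 X6.51 Y-8.49 E1.0309
G1 X9.00 Y-10.39 E1.2914
G1 X11.89 Y-11.59 E1.5516
G1 X15.00 Y-12.00 E1.8124
G1 X18.11 Y-11.59 E2.0732
G1 X21.00 Y-10.39 E2.3334
G1 X23.49 Y-8.49 E2.5939
G1 X25.39 Y-6.00 E2.8543
G1 X26.59 Y-3.11 E3.1145
G1 X27.00 Y0.00 E3.3753
G1 X26.59 Y3.11 E3.6362
G1 X25.50 Y5.74 E3.8729
G1 X25.50 Y26.50 E5.5991
G1 X0.00 Y26.50 E7.7194
G1 X0.00 Y0.00 E9.9229

At z = 17.25 mm: the 25.5×26.5 cube contributes its full rectangle; the r=12 cylinder at (15, 0) gives a regular 24-gon of circumradius 12 (constant along its height); Combining (union): the regions partially overlap (shared area 218.16 mm²), so overlapping operands fuse into one piece — 1 connected region. The outline is a single polygon with 18 vertices. Extrusion per mm of travel: 0.8 × 0.25 / (π × 0.875²) = 0.083150. Accumulating E over each segment gives final E = 9.9229.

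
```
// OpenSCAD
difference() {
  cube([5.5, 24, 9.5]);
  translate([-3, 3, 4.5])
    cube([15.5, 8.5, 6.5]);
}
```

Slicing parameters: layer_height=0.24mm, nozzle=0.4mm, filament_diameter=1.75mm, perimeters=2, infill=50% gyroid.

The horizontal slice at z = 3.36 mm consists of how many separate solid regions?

1

At z = 3.36 mm: the cube (footprint 5.5×24) is included at this height; the cube at (-3, 3) does not reach this height (z outside [4.5, 11]); Taking the first minus the rest: none of the subtracted shapes is present at this height, so the 5.5×24 cube is unchanged — 1 connected region. The result has 1 disconnected region.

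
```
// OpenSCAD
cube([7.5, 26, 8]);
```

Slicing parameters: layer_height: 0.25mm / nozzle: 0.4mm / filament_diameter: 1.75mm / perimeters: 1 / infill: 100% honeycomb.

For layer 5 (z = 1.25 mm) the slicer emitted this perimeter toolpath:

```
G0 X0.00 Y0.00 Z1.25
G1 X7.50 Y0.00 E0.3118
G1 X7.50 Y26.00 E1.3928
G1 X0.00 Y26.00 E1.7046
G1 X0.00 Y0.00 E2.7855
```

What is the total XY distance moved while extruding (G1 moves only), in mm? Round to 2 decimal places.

Sum the Euclidean lengths of each G1 segment: total = 67.00 mm.

67.00 mm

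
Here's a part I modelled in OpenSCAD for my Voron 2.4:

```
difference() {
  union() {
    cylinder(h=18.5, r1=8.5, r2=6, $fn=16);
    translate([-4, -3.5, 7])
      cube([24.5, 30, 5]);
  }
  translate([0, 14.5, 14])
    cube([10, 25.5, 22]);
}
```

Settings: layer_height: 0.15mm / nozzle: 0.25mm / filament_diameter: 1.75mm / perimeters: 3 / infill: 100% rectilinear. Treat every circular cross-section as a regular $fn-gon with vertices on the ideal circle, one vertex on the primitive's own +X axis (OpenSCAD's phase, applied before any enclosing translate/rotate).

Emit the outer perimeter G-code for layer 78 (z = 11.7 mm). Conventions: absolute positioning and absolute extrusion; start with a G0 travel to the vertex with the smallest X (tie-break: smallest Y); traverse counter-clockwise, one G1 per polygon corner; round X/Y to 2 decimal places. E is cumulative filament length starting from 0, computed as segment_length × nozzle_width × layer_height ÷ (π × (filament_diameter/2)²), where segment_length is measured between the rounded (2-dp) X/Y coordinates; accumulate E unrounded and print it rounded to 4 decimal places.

At z = 11.7 mm: the cone (r1=8.5→r2=6) has section circumradius 6.919 here — a regular 16-gon; the cube at (-4, -3.5) (footprint 24.5×30) is included at this height; Combining (union): the regions partially overlap (shared area 99.12 mm²), so overlapping operands fuse into one piece — 1 connected region; the cube at (0, 14.5) is absent (z outside [14, 36]); After the difference (first − rest): none of the subtracted shapes is present at this height, so that combined region is unchanged — 1 connected region. The outline is a single polygon with 14 vertices. Extrusion per mm of travel: 0.25 × 0.15 / (π × 0.875²) = 0.015591. Accumulating E over each segment gives final E = 1.7856.

G0 X-6.92 Y0.00 Z11.70
G1 X-6.39 Y-2.65 E0.0421
G1 X-4.89 Y-4.89 E0.0842
G1 X-2.65 Y-6.39 E0.1262
G1 X0.00 Y-6.92 E0.1683
G1 X2.65 Y-6.39 E0.2105
G1 X4.89 Y-4.89 E0.2525
G1 X5.82 Y-3.50 E0.2786
G1 X20.50 Y-3.50 E0.5074
G1 X20.50 Y26.50 E0.9752
G1 X-4.00 Y26.50 E1.3571
G1 X-4.00 Y5.49 E1.6847
G1 X-4.89 Y4.89 E1.7014
G1 X-6.39 Y2.65 E1.7435
G1 X-6.92 Y0.00 E1.7856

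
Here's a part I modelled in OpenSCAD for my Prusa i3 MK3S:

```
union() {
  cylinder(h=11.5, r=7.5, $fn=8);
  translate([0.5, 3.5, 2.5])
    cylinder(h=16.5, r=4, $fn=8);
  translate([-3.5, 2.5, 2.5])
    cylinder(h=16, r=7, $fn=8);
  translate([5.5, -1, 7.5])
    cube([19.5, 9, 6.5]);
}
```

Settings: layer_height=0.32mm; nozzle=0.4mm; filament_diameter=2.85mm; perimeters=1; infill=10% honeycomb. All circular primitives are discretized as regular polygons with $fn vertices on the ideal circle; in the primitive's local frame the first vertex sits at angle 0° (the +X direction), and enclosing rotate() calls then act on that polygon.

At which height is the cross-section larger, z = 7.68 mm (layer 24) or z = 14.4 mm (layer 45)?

Layer 24 (z = 7.68): the r=7.5 cylinder contributes a regular 8-gon of circumradius 7.5 (area = (8/2)·7.500²·sin(360°/8) = 159.10 mm²); the cylinder at (0.5, 3.5): section is a regular 8-gon, circumradius r=4 (area = (8/2)·4.000²·sin(360°/8) = 45.25 mm²); the r=7 cylinder at (-3.5, 2.5) contributes a regular 8-gon of circumradius 7 (area = (8/2)·7.000²·sin(360°/8) = 138.59 mm²); the 19.5×9 cube at (5.5, -1) contributes its full rectangle (area 175.50 mm²); Combining (union): the regions partially overlap — summed areas 518.45 mm² minus the doubly-counted overlap 141.67 mm² gives 376.77 mm² — area = 376.77 mm². So its area = 376.77 mm². Layer 45 (z = 14.4): the cylinder does not reach this height (z outside [0, 11.5]); the r=4 cylinder at (0.5, 3.5) contributes a regular 8-gon of circumradius 4 (area = (8/2)·4.000²·sin(360°/8) = 45.25 mm²); the r=7 cylinder at (-3.5, 2.5) contributes a regular 8-gon of circumradius 7 (area = (8/2)·7.000²·sin(360°/8) = 138.59 mm²); the cube at (5.5, -1) does not reach this height (z outside [7.5, 14]); Combining (union): the regions partially overlap — summed areas 183.85 mm² minus the doubly-counted overlap 38.60 mm² gives 145.25 mm² — area = 145.25 mm². So its area = 145.25 mm². Layer 24 is larger (376.77 vs 145.25 mm²).

layer 24 (z = 7.68 mm)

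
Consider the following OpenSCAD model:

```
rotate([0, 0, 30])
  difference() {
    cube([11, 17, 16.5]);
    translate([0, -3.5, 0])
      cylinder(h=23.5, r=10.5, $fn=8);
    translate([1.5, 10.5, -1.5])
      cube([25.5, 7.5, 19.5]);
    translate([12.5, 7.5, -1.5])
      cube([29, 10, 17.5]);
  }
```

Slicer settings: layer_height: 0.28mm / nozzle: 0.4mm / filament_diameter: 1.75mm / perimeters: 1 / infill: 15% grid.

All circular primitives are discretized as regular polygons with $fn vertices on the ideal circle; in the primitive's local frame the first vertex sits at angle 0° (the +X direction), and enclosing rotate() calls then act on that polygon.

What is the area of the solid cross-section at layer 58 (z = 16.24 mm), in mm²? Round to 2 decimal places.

At z = 16.24 mm: the 11×17 cube contributes its full rectangle (area 187.00 mm²); the r=10.5 cylinder at (0, -3.5) gives a regular 8-gon of circumradius 10.5 (constant along its height) (area = (8/2)·10.500²·sin(360°/8) = 311.83 mm²); the cube at (1.5, 10.5) (footprint 25.5×7.5) is included at this height (area 191.25 mm²); the cube at (12.5, 7.5) does not reach this height (z outside [-1.5, 16]); Subtracting the remaining from the first: starting from the 11×17 cube (187.00 mm²), the r=10.5 cylinder at (0, -3.5) partially overlaps it — only the 43.75 mm² overlap (of its 311.83 mm²) is removed, clipping the outline; the 25.5×7.5 cube at (1.5, 10.5) partially overlaps it — only the 61.75 mm² overlap (of its 191.25 mm²) is removed, clipping the outline — area = 81.50 mm²; (rotated 30° about Z; rotation is an isometry so areas/perimeters/island counts are preserved). Overall, the cross-section is a single solid region. Net area = 81.50 mm².

81.50 mm²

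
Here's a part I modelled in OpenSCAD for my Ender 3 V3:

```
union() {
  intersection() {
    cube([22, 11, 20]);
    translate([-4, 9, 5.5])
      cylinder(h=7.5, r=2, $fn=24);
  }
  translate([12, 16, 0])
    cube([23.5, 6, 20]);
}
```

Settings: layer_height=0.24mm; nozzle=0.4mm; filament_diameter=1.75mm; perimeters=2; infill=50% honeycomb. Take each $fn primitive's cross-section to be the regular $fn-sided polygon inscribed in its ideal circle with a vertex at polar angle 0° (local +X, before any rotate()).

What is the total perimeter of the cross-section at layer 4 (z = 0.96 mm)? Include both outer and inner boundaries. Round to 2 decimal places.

59.00 mm

At z = 0.96 mm: the cube (footprint 22×11) is included at this height (perimeter 66.00 mm); the cylinder at (-4, 9) is absent (z outside [5.5, 13]); Keeping only the common overlap: at least one operand is absent at this height, so nothing remains; the cube at (12, 16) is present — its section is the full 23.5×6 rectangle (perimeter 59.00 mm); Taking the union: only the 23.5×6 cube at (12, 16) is present, so the union is just that shape — boundary = 59.00 mm. Overall, the cross-section is a single solid region. Total boundary length (outer) = 59.00 mm.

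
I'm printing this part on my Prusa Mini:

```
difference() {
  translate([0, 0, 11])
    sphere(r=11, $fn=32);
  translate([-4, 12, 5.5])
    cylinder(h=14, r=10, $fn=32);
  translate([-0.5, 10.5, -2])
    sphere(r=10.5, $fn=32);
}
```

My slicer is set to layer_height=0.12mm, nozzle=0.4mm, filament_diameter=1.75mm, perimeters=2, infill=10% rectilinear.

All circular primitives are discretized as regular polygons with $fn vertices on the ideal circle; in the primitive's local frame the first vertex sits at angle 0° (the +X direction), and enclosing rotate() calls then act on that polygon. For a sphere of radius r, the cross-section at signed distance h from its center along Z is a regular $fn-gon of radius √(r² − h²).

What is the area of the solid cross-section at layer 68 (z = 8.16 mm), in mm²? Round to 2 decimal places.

At z = 8.16 mm: the r=11 sphere contributes a regular 32-gon of circumradius √(11²−2.84²) = 10.627 (area = (32/2)·10.627²·sin(360°/32) = 352.52 mm²); the cylinder at (-4, 12): section is a regular 32-gon, circumradius r=10 (area = (32/2)·10.000²·sin(360°/32) = 312.14 mm²); the sphere at (-0.5, 10.5): section is a regular 32-gon, circumradius = √(r²−h²) = √(10.5²−10.16²) = 2.650 (area = (32/2)·2.650²·sin(360°/32) = 21.93 mm²); Subtracting the remaining from the first: starting from the r=11 sphere (352.52 mm²), the r=10 cylinder at (-4, 12) partially overlaps it — only the 89.37 mm² overlap (of its 312.14 mm²) is removed, clipping the outline; the r=10.5 sphere at (-0.5, 10.5) misses the remaining region (no effect) — area = 263.15 mm². Overall, the cross-section is a single solid region. Net area = 263.15 mm².

263.15 mm²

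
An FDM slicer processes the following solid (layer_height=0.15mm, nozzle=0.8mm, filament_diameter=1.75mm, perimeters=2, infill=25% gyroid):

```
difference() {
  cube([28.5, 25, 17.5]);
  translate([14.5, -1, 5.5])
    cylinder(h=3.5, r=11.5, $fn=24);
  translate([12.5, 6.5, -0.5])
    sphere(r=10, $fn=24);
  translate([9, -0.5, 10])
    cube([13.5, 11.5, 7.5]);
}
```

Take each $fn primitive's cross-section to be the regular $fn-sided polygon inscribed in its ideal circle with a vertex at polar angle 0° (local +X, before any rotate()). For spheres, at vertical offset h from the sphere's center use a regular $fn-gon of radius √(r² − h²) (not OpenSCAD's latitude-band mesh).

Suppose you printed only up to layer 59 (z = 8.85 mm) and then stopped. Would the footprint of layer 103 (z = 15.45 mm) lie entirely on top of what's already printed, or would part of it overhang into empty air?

part overhangs

Compare the two slices. At z = 8.85: the cube (footprint 28.5×25) is included at this height (area 712.50 mm²); the r=11.5 cylinder at (14.5, -1) gives a regular 24-gon of circumradius 11.5 (constant along its height) (area = (24/2)·11.500²·sin(360°/24) = 410.75 mm²); the r=10 sphere at (12.5, 6.5) contributes a regular 24-gon of circumradius √(10²−9.35²) = 3.546 (area = (24/2)·3.546²·sin(360°/24) = 39.06 mm²); the cube at (9, -0.5) is absent (z outside [10, 17.5]); Taking the first minus the rest: starting from the 28.5×25 cube (712.50 mm²), the r=11.5 cylinder at (14.5, -1) partially overlaps it — only the 182.50 mm² overlap (of its 410.75 mm²) is removed, clipping the outline; the r=10 sphere at (12.5, 6.5) misses the remaining region (no effect) — area = 530.00 mm². At z = 15.45: the 28.5×25 cube contributes its full rectangle (area 712.50 mm²); the cylinder at (14.5, -1) is not intersected at this z (z outside [5.5, 9]); the sphere at (12.5, 6.5) is absent (|z−center|=15.950 > r=10); the 13.5×11.5 cube at (9, -0.5) contributes its full rectangle (area 155.25 mm²); Subtracting the remaining from the first: starting from the 28.5×25 cube (712.50 mm²), the 13.5×11.5 cube at (9, -0.5) partially overlaps it — only the 148.50 mm² overlap (of its 155.25 mm²) is removed, clipping the outline — area = 564.00 mm². Checking containment: at z = 15.45 the cross-section extends beyond the z = 8.85 cross-section by about 52.32 mm².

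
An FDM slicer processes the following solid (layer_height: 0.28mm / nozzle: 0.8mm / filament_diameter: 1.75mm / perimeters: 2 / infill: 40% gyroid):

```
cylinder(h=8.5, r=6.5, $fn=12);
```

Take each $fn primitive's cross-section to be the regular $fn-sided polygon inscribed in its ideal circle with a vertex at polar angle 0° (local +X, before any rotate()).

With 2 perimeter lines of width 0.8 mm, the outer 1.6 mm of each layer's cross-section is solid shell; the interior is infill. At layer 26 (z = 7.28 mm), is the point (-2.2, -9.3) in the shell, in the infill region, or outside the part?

outside

At z = 7.28 mm: the r=6.5 cylinder gives a regular 12-gon of circumradius 6.5 (constant along its height). Overall, the cross-section is a single solid region. The nearest boundary edge runs (-3.25, -5.63)→(-0.00, -6.50); distance from the point to it = 3.27 mm. The point is not inside any of the regions above, so it lies outside the cross-section (3.27 mm from the nearest boundary).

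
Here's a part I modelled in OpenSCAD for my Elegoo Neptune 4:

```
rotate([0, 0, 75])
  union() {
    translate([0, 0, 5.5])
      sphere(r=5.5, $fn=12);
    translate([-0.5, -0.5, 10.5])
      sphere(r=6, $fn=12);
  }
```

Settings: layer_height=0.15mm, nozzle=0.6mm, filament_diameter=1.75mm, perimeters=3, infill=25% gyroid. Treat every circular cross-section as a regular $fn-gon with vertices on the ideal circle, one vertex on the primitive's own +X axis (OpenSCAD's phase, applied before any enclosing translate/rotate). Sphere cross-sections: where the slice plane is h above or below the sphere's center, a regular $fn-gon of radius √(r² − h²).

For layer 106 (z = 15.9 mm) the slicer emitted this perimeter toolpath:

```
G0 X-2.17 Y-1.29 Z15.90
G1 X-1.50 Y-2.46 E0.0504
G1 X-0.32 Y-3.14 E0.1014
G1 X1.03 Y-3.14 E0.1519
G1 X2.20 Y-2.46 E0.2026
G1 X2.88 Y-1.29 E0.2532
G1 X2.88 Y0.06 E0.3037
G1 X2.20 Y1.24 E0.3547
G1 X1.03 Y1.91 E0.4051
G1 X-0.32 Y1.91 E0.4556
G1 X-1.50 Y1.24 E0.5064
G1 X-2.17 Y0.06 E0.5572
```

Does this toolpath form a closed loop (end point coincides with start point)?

no

Start point (G0): (-2.17, -1.29). End point (last G1): the path does not return to the start — open.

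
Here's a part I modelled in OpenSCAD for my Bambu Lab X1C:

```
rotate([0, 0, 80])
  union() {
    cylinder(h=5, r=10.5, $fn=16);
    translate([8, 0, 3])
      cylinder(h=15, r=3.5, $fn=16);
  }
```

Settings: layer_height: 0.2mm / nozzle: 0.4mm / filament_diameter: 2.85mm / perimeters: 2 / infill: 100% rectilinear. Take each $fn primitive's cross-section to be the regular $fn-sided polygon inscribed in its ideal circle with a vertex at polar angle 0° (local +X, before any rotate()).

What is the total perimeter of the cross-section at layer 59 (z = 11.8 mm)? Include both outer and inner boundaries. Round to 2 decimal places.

21.85 mm

At z = 11.8 mm: the cylinder is not intersected at this z (z outside [0, 5]); the r=3.5 cylinder at (8, 0) contributes a regular 16-gon of circumradius 3.5 (perimeter = 2·16·3.500·sin(180°/16) = 21.85 mm); Combining (union): only the r=3.5 cylinder at (8, 0) is present, so the union is just that shape — boundary = 21.85 mm; (rotated 80° about Z; rotation is an isometry so areas/perimeters/island counts are preserved). Overall, the cross-section is a single solid region. Total boundary length (outer) = 21.85 mm.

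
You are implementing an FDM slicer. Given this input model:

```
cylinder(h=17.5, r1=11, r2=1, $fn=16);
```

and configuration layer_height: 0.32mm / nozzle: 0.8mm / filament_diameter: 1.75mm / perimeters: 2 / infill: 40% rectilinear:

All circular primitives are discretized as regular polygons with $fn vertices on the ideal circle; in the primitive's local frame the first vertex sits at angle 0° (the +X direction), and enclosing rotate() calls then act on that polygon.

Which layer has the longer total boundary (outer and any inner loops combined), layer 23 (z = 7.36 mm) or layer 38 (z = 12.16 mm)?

layer 23 (z = 7.36 mm)

Layer 23 (z = 7.36): the cone: at t=0.421 of its height the radius interpolates to r₁+(r₂−r₁)t = 6.794, giving a regular 16-gon of that circumradius (perimeter = 2·16·6.794·sin(180°/16) = 42.42 mm). So its perimeter = 42.42 mm. Layer 38 (z = 12.16): the cone contributes a regular 16-gon of circumradius 4.051 (interpolated between r1=11 and r2=1 at t=0.695) (perimeter = 2·16·4.051·sin(180°/16) = 25.29 mm). So its perimeter = 25.29 mm. Layer 23 is larger (42.42 vs 25.29 mm).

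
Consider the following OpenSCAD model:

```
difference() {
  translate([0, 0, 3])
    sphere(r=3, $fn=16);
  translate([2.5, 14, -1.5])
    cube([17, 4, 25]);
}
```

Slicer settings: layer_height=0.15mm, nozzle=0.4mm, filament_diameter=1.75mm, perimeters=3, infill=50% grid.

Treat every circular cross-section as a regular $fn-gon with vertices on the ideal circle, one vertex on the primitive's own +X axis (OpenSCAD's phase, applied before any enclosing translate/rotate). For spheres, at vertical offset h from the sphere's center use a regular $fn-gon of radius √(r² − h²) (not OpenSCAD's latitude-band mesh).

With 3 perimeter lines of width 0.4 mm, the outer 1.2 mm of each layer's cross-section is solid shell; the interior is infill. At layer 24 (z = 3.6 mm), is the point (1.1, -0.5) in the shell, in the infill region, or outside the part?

At z = 3.6 mm: the r=3 sphere contributes a regular 16-gon of circumradius √(3²−0.6²) = 2.939; the cube at (2.5, 14) is present — its section is the full 17×4 rectangle; Taking the first minus the rest: starting from the r=3 sphere, the 17×4 cube at (2.5, 14) misses the remaining region (no effect) — 1 connected region. Overall, the cross-section is a single solid region. The nearest boundary edge runs (2.72, -1.12)→(2.08, -2.08); distance from the point to it = 1.69 mm. The point is inside the cross-section and 1.69 mm from the nearest boundary — more than the 1.2 mm shell width (3 × 0.4), so it's in the infill interior.

infill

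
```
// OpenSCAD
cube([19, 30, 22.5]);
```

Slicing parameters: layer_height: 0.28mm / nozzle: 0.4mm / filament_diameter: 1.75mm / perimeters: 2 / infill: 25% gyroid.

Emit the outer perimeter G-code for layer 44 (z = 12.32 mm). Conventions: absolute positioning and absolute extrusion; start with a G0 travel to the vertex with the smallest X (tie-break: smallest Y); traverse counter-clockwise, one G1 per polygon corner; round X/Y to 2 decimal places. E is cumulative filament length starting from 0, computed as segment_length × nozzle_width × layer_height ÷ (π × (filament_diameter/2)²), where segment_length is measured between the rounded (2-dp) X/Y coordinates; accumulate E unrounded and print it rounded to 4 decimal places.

At z = 12.32 mm: the 19×30 cube contributes its full rectangle. The outline is a single polygon with 4 vertices. Extrusion per mm of travel: 0.4 × 0.28 / (π × 0.875²) = 0.046564. Accumulating E over each segment gives final E = 4.5633.

G0 X0.00 Y0.00 Z12.32
G1 X19.00 Y0.00 E0.8847
G1 X19.00 Y30.00 E2.2816
G1 X0.00 Y30.00 E3.1664
G1 X0.00 Y0.00 E4.5633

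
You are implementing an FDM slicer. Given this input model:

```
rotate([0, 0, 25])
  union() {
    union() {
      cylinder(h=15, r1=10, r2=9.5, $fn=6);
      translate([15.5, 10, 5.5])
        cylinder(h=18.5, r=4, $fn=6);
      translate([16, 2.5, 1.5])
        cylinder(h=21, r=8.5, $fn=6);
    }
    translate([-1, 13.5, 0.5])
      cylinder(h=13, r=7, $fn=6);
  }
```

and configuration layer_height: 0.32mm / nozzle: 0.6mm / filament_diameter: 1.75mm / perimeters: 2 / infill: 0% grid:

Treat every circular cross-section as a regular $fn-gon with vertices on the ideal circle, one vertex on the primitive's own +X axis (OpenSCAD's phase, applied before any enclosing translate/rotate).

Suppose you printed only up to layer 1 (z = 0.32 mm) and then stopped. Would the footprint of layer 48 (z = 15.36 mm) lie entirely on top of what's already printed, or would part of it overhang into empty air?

Compare the two slices. At z = 0.32: the cone: at t=0.021 of its height the radius interpolates to r₁+(r₂−r₁)t = 9.989, giving a regular 6-gon of that circumradius (area = (6/2)·9.989²·sin(360°/6) = 259.25 mm²); the cylinder at (15.5, 10) does not reach this height (z outside [5.5, 24]); the cylinder at (16, 2.5) is absent (z outside [1.5, 22.5]); Merging all regions: only the cone is present, so the union is just that shape — area = 259.25 mm²; the cylinder at (-1, 13.5) is not intersected at this z (z outside [0.5, 13.5]); Taking the union: only the result so far is present, so the union is just that shape — area = 259.25 mm²; (rotated 25° about Z; rotation is an isometry so areas/perimeters/island counts are preserved). At z = 15.36: the cone does not reach this height (z outside [0, 15]); the r=4 cylinder at (15.5, 10) gives a regular 6-gon of circumradius 4 (constant along its height) (area = (6/2)·4.000²·sin(360°/6) = 41.57 mm²); the cylinder at (16, 2.5): section is a regular 6-gon, circumradius r=8.5 (area = (6/2)·8.500²·sin(360°/6) = 187.71 mm²); Merging all regions: the regions partially overlap — summed areas 229.28 mm² minus the doubly-counted overlap 19.67 mm² gives 209.61 mm² — area = 209.61 mm²; the cylinder at (-1, 13.5) does not reach this height (z outside [0.5, 13.5]); Merging all regions: only that combined region is present, so the union is just that shape — area = 209.61 mm²; (whole slice rotated 25° about Z — lengths, areas and connectivity unchanged). Checking containment: at z = 15.36 the cross-section extends beyond the z = 0.32 cross-section by about 206.04 mm².

part overhangs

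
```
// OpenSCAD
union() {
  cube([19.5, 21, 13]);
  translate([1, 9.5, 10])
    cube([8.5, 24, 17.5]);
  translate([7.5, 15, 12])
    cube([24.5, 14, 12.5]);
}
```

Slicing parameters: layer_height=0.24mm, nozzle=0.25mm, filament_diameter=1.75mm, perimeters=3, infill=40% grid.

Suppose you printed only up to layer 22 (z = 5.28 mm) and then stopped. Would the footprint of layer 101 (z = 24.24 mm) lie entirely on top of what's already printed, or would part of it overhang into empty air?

part overhangs

Compare the two slices. At z = 5.28: the cube is present — its section is the full 19.5×21 rectangle (area 409.50 mm²); the cube at (1, 9.5) does not reach this height (z outside [10, 27.5]); the cube at (7.5, 15) does not reach this height (z outside [12, 24.5]); Combining (union): only the 19.5×21 cube is present, so the union is just that shape — area = 409.50 mm². At z = 24.24: the cube is not intersected at this z (z outside [0, 13]); the cube at (1, 9.5) is present — its section is the full 8.5×24 rectangle (area 204.00 mm²); the cube at (7.5, 15) is present — its section is the full 24.5×14 rectangle (area 343.00 mm²); Combining (union): the regions partially overlap — summed areas 547.00 mm² minus the doubly-counted overlap 28.00 mm² gives 519.00 mm² — area = 519.00 mm². Checking containment: at z = 24.24 the cross-section extends beyond the z = 5.28 cross-section by about 361.25 mm².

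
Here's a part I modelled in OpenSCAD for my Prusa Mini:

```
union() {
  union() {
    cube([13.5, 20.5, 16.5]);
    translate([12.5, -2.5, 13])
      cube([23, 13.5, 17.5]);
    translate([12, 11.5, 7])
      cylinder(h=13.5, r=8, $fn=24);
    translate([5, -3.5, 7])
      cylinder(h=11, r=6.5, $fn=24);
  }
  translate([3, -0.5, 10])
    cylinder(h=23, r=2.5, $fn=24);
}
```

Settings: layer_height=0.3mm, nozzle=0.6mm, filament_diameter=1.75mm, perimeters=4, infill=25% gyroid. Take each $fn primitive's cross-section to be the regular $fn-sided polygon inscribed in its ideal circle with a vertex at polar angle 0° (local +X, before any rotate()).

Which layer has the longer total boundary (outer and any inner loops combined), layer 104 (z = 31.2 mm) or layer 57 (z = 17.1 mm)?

Layer 104 (z = 31.2): the cube does not reach this height (z outside [0, 16.5]); the cube at (12.5, -2.5) is absent (z outside [13, 30.5]); the cylinder at (12, 11.5) is not intersected at this z (z outside [7, 20.5]); the cylinder at (5, -3.5) is not intersected at this z (z outside [7, 18]); Taking the union: nothing is present at this height; the r=2.5 cylinder at (3, -0.5) contributes a regular 24-gon of circumradius 2.5 (perimeter = 2·24·2.500·sin(180°/24) = 15.66 mm); Combining (union): only the r=2.5 cylinder at (3, -0.5) is present, so the union is just that shape — boundary = 15.66 mm. So its perimeter = 15.66 mm. Layer 57 (z = 17.1): the cube is absent (z outside [0, 16.5]); the 23×13.5 cube at (12.5, -2.5) contributes its full rectangle (perimeter 73.00 mm); the r=8 cylinder at (12, 11.5) gives a regular 24-gon of circumradius 8 (constant along its height) (perimeter = 2·24·8.000·sin(180°/24) = 50.12 mm); the cylinder at (5, -3.5): section is a regular 24-gon, circumradius r=6.5 (perimeter = 2·24·6.500·sin(180°/24) = 40.72 mm); Combining (union): the regions partially overlap (shared area 41.98 mm²), so the edge portions inside another operand are dropped and the merged outline is re-measured after clipping — boundary = 137.46 mm; the cylinder at (3, -0.5): section is a regular 24-gon, circumradius r=2.5 (perimeter = 2·24·2.500·sin(180°/24) = 15.66 mm); Merging all regions: the r=2.5 cylinder at (3, -0.5) lies entirely inside that combined region, so the union is just that combined region — boundary = 137.46 mm. So its perimeter = 137.46 mm. Layer 57 is larger (137.46 vs 15.66 mm).

layer 57 (z = 17.1 mm)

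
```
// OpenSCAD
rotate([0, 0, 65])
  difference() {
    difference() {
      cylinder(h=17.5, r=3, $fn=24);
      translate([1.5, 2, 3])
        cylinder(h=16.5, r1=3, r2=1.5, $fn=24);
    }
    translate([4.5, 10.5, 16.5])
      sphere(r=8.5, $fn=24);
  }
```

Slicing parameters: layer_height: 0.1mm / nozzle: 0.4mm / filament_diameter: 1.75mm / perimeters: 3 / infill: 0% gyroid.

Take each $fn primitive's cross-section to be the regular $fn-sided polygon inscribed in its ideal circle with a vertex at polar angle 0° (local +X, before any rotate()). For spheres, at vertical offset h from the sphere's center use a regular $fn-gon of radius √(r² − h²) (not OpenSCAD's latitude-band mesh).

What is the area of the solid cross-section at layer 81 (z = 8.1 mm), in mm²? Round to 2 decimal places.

17.52 mm²

At z = 8.1 mm: the cylinder: section is a regular 24-gon, circumradius r=3 (area = (24/2)·3.000²·sin(360°/24) = 27.95 mm²); the cone at (1.5, 2) contributes a regular 24-gon of circumradius 2.536 (interpolated between r1=3 and r2=1.5 at t=0.309) (area = (24/2)·2.536²·sin(360°/24) = 19.98 mm²); Taking the first minus the rest: starting from the r=3 cylinder (27.95 mm²), the cone at (1.5, 2) partially overlaps it — only the 10.44 mm² overlap (of its 19.98 mm²) is removed, clipping the outline — area = 17.52 mm²; the sphere at (4.5, 10.5): section is a regular 24-gon, circumradius = √(r²−h²) = √(8.5²−8.4²) = 1.300 (area = (24/2)·1.300²·sin(360°/24) = 5.25 mm²); Taking the first minus the rest: starting from the result so far (17.52 mm²), the r=8.5 sphere at (4.5, 10.5) misses the remaining region (no effect) — area = 17.52 mm²; (rotated 65° about Z; rotation is an isometry so areas/perimeters/island counts are preserved). Overall, the cross-section is a single solid region. Net area = 17.52 mm².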